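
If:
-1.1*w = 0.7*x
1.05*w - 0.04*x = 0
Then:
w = 0.00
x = 0.00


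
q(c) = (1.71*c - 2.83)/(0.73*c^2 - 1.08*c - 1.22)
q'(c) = (1.08 - 1.46*c)*(1.71*c - 2.83)/(0.73*c^2 - 1.08*c - 1.22)^2 + 1.71/(0.73*c^2 - 1.08*c - 1.22)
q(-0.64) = 17.08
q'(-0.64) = -157.15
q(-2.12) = -1.48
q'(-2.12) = -1.03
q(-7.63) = -0.32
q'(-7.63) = -0.04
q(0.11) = 1.99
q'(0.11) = -2.66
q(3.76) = 0.71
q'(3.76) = -0.29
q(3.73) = 0.72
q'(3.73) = -0.29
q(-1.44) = -2.86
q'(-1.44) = -4.00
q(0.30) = 1.57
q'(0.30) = -1.84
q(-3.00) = -0.93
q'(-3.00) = -0.39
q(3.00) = 1.09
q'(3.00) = -0.89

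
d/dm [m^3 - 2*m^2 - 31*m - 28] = 3*m^2 - 4*m - 31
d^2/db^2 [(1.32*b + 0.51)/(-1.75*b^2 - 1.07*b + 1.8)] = (-(1.32*b + 0.51)*(3.5*b + 1.07)*(7.0*b + 2.14) + (13.86*b + 4.6098)*(1.75*b^2 + 1.07*b - 1.8))/(1.75*b^2 + 1.07*b - 1.8)^3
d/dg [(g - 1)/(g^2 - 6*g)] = (-g^2 + 2*g - 6)/(g^2*(g^2 - 12*g + 36))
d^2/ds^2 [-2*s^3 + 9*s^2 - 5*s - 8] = 18 - 12*s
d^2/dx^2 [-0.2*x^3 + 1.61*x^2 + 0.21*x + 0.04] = 3.22 - 1.2*x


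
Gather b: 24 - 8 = 16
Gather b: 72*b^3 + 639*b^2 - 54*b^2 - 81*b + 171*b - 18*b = 72*b^3 + 585*b^2 + 72*b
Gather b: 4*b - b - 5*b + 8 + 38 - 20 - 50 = -2*b - 24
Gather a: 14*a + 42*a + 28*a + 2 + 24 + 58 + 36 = 84*a + 120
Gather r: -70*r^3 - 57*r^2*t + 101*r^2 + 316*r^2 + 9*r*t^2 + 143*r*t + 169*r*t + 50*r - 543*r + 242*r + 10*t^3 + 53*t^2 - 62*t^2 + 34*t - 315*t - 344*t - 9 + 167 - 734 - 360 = -70*r^3 + r^2*(417 - 57*t) + r*(9*t^2 + 312*t - 251) + 10*t^3 - 9*t^2 - 625*t - 936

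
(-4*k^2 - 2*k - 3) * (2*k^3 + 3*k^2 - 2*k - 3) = -8*k^5 - 16*k^4 - 4*k^3 + 7*k^2 + 12*k + 9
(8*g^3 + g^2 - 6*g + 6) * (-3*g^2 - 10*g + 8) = -24*g^5 - 83*g^4 + 72*g^3 + 50*g^2 - 108*g + 48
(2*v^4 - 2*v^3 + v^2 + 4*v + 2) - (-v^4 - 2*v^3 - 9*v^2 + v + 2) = 3*v^4 + 10*v^2 + 3*v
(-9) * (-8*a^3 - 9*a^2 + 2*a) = 72*a^3 + 81*a^2 - 18*a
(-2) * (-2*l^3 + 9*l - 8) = 4*l^3 - 18*l + 16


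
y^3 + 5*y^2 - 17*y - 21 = (y - 3)*(y + 1)*(y + 7)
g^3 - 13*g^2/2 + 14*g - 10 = (g - 5/2)*(g - 2)^2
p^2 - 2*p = p*(p - 2)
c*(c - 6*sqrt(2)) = c^2 - 6*sqrt(2)*c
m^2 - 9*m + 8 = (m - 8)*(m - 1)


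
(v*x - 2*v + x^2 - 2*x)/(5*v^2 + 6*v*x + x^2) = (x - 2)/(5*v + x)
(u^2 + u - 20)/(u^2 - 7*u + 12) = (u + 5)/(u - 3)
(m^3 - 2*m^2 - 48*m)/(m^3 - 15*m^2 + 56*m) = (m + 6)/(m - 7)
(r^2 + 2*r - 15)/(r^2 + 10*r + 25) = (r - 3)/(r + 5)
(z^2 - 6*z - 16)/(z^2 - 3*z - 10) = (z - 8)/(z - 5)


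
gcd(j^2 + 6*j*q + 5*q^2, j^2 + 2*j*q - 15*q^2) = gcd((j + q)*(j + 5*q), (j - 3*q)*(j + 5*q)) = j + 5*q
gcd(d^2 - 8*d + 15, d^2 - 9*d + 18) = d - 3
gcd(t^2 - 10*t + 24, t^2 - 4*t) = t - 4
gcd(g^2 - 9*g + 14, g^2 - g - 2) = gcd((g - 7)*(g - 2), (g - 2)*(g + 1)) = g - 2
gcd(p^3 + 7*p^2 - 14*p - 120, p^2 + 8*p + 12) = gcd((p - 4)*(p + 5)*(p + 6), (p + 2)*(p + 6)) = p + 6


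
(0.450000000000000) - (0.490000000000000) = -0.0400000000000000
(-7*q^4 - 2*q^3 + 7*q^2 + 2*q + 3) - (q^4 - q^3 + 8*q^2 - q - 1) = -8*q^4 - q^3 - q^2 + 3*q + 4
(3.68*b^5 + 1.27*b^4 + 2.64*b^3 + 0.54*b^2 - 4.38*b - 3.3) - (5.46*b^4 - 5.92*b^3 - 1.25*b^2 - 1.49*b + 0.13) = 3.68*b^5 - 4.19*b^4 + 8.56*b^3 + 1.79*b^2 - 2.89*b - 3.43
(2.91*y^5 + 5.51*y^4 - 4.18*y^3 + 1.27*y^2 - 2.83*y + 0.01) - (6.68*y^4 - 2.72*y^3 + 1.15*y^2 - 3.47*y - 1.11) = 2.91*y^5 - 1.17*y^4 - 1.46*y^3 + 0.12*y^2 + 0.64*y + 1.12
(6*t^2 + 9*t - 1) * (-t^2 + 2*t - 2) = -6*t^4 + 3*t^3 + 7*t^2 - 20*t + 2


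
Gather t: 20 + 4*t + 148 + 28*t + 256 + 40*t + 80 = 72*t + 504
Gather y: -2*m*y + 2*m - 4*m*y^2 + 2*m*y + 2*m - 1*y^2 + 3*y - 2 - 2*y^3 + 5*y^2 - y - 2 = 4*m - 2*y^3 + y^2*(4 - 4*m) + 2*y - 4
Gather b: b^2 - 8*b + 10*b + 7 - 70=b^2 + 2*b - 63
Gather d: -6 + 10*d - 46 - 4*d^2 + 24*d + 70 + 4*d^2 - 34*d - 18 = 0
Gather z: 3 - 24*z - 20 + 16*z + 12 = -8*z - 5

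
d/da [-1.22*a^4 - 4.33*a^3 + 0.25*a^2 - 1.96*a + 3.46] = -4.88*a^3 - 12.99*a^2 + 0.5*a - 1.96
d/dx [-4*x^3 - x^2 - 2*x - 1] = -12*x^2 - 2*x - 2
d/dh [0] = 0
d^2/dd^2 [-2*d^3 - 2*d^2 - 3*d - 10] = -12*d - 4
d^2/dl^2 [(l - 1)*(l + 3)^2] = 6*l + 10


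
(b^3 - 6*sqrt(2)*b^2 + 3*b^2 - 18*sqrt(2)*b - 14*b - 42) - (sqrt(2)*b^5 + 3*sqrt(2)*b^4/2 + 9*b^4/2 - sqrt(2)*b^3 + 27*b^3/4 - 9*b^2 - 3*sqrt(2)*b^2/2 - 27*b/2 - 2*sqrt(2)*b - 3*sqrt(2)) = -sqrt(2)*b^5 - 9*b^4/2 - 3*sqrt(2)*b^4/2 - 23*b^3/4 + sqrt(2)*b^3 - 9*sqrt(2)*b^2/2 + 12*b^2 - 16*sqrt(2)*b - b/2 - 42 + 3*sqrt(2)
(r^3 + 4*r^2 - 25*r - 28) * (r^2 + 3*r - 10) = r^5 + 7*r^4 - 23*r^3 - 143*r^2 + 166*r + 280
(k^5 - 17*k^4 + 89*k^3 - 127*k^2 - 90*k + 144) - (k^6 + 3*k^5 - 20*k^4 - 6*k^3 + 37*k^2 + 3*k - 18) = -k^6 - 2*k^5 + 3*k^4 + 95*k^3 - 164*k^2 - 93*k + 162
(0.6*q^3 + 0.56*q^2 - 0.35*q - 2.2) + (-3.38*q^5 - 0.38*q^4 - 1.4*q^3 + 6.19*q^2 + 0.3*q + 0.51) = -3.38*q^5 - 0.38*q^4 - 0.8*q^3 + 6.75*q^2 - 0.05*q - 1.69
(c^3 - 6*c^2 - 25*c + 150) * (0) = 0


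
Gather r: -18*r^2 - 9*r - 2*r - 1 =-18*r^2 - 11*r - 1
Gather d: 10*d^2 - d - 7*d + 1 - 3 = 10*d^2 - 8*d - 2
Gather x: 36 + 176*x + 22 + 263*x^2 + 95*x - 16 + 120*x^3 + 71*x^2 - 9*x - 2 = 120*x^3 + 334*x^2 + 262*x + 40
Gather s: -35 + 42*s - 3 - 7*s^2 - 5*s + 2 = -7*s^2 + 37*s - 36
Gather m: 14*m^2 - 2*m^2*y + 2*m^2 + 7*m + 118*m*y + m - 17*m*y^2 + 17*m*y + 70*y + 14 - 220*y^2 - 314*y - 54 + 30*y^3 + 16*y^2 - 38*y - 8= m^2*(16 - 2*y) + m*(-17*y^2 + 135*y + 8) + 30*y^3 - 204*y^2 - 282*y - 48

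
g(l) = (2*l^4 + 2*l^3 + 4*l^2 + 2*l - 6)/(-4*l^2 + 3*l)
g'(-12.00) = 11.14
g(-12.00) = -63.01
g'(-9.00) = 8.15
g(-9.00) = -34.09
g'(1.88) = -2.39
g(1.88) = -5.90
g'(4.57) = -5.37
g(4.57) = -16.47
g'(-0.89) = 2.44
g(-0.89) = 0.82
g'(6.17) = -7.00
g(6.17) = -26.37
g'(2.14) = -2.71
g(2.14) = -6.57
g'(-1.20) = 1.65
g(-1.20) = 0.21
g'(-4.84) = 4.04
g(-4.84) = -8.77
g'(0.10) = 198.41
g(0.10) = -22.15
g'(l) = (8*l - 3)*(2*l^4 + 2*l^3 + 4*l^2 + 2*l - 6)/(-4*l^2 + 3*l)^2 + (8*l^3 + 6*l^2 + 8*l + 2)/(-4*l^2 + 3*l) = 2*(-8*l^5 + 5*l^4 + 6*l^3 + 10*l^2 - 24*l + 9)/(l^2*(16*l^2 - 24*l + 9))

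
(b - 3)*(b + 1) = b^2 - 2*b - 3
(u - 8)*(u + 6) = u^2 - 2*u - 48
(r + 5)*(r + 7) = r^2 + 12*r + 35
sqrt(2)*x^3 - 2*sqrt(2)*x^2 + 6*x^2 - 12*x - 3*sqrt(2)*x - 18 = (x - 3)*(x + 3*sqrt(2))*(sqrt(2)*x + sqrt(2))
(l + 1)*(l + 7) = l^2 + 8*l + 7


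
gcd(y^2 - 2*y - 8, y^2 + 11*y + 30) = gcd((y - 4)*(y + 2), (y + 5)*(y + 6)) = 1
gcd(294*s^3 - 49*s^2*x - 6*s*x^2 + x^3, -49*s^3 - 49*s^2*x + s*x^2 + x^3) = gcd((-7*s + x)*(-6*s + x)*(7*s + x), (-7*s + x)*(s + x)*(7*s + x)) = -49*s^2 + x^2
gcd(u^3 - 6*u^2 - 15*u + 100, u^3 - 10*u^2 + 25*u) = u^2 - 10*u + 25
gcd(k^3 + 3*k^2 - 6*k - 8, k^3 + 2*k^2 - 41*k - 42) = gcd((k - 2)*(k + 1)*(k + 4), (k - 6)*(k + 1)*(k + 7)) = k + 1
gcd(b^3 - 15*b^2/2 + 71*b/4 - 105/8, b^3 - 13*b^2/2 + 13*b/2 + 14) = b - 7/2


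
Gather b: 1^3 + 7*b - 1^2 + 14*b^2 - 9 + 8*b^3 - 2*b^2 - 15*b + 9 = 8*b^3 + 12*b^2 - 8*b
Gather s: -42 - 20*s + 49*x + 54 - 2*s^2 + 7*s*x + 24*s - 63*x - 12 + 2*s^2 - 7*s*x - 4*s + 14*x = 0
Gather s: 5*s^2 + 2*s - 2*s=5*s^2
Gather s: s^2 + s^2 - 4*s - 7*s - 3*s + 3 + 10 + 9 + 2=2*s^2 - 14*s + 24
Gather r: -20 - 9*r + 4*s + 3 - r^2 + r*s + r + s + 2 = -r^2 + r*(s - 8) + 5*s - 15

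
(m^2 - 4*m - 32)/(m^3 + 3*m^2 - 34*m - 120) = (m - 8)/(m^2 - m - 30)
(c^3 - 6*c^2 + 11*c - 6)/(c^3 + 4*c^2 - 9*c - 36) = (c^2 - 3*c + 2)/(c^2 + 7*c + 12)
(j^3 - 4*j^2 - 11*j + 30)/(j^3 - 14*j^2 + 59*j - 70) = (j + 3)/(j - 7)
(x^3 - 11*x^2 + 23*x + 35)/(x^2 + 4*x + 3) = (x^2 - 12*x + 35)/(x + 3)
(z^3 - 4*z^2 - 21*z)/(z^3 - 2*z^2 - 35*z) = (z + 3)/(z + 5)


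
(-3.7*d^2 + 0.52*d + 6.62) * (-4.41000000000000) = 16.317*d^2 - 2.2932*d - 29.1942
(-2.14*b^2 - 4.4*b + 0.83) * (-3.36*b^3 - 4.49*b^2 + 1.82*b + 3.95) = 7.1904*b^5 + 24.3926*b^4 + 13.0724*b^3 - 20.1877*b^2 - 15.8694*b + 3.2785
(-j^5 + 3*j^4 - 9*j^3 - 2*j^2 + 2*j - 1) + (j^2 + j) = -j^5 + 3*j^4 - 9*j^3 - j^2 + 3*j - 1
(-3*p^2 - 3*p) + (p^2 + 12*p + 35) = -2*p^2 + 9*p + 35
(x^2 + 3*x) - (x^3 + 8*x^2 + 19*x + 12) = -x^3 - 7*x^2 - 16*x - 12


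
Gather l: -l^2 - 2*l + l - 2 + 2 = -l^2 - l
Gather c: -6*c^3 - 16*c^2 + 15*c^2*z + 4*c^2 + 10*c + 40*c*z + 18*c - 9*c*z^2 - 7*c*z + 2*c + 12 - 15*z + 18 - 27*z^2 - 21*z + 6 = -6*c^3 + c^2*(15*z - 12) + c*(-9*z^2 + 33*z + 30) - 27*z^2 - 36*z + 36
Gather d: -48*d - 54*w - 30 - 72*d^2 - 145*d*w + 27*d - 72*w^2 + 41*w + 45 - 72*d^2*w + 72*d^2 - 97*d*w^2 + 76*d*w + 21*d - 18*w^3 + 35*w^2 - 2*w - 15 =-72*d^2*w + d*(-97*w^2 - 69*w) - 18*w^3 - 37*w^2 - 15*w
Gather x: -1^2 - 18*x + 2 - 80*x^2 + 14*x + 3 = -80*x^2 - 4*x + 4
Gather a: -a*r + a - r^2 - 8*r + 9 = a*(1 - r) - r^2 - 8*r + 9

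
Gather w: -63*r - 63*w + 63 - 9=-63*r - 63*w + 54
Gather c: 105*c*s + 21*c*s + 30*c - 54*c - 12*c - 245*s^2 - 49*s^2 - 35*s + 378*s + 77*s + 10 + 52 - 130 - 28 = c*(126*s - 36) - 294*s^2 + 420*s - 96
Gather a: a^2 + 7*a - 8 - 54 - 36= a^2 + 7*a - 98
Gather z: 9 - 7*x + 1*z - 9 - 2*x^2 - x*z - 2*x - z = -2*x^2 - x*z - 9*x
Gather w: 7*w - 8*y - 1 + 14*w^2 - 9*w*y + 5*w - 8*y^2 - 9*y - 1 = 14*w^2 + w*(12 - 9*y) - 8*y^2 - 17*y - 2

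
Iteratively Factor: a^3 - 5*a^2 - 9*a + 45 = (a - 5)*(a^2 - 9) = (a - 5)*(a + 3)*(a - 3)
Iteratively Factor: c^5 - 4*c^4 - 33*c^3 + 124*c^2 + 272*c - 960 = (c - 4)*(c^4 - 33*c^2 - 8*c + 240) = (c - 5)*(c - 4)*(c^3 + 5*c^2 - 8*c - 48) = (c - 5)*(c - 4)*(c + 4)*(c^2 + c - 12) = (c - 5)*(c - 4)*(c + 4)^2*(c - 3)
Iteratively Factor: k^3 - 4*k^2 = (k - 4)*(k^2) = k*(k - 4)*(k)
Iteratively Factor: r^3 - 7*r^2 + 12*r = (r)*(r^2 - 7*r + 12) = r*(r - 3)*(r - 4)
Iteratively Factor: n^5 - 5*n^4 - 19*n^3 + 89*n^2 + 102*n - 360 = (n - 2)*(n^4 - 3*n^3 - 25*n^2 + 39*n + 180) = (n - 5)*(n - 2)*(n^3 + 2*n^2 - 15*n - 36) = (n - 5)*(n - 4)*(n - 2)*(n^2 + 6*n + 9) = (n - 5)*(n - 4)*(n - 2)*(n + 3)*(n + 3)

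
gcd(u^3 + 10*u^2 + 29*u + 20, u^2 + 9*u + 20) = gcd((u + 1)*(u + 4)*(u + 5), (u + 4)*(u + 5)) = u^2 + 9*u + 20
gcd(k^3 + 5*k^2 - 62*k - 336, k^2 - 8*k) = k - 8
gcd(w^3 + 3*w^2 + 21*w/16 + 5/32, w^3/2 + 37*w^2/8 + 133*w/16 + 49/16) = 1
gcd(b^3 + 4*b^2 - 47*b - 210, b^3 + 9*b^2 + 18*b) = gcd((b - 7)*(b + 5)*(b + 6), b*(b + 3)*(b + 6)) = b + 6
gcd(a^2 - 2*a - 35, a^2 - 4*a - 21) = a - 7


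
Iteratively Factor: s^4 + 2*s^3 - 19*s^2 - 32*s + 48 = (s - 1)*(s^3 + 3*s^2 - 16*s - 48) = (s - 4)*(s - 1)*(s^2 + 7*s + 12) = (s - 4)*(s - 1)*(s + 3)*(s + 4)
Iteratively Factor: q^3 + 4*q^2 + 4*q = (q + 2)*(q^2 + 2*q) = (q + 2)^2*(q)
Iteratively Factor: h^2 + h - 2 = (h + 2)*(h - 1)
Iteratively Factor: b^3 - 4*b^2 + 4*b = (b - 2)*(b^2 - 2*b) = b*(b - 2)*(b - 2)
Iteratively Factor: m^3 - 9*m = (m + 3)*(m^2 - 3*m) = m*(m + 3)*(m - 3)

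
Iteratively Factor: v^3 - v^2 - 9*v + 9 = (v - 1)*(v^2 - 9) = (v - 3)*(v - 1)*(v + 3)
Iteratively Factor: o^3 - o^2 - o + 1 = (o + 1)*(o^2 - 2*o + 1) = (o - 1)*(o + 1)*(o - 1)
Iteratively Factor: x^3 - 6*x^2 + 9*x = (x - 3)*(x^2 - 3*x) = (x - 3)^2*(x)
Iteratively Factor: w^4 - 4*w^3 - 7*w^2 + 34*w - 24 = (w - 4)*(w^3 - 7*w + 6) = (w - 4)*(w - 1)*(w^2 + w - 6) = (w - 4)*(w - 2)*(w - 1)*(w + 3)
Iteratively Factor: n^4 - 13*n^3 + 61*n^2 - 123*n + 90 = (n - 3)*(n^3 - 10*n^2 + 31*n - 30) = (n - 5)*(n - 3)*(n^2 - 5*n + 6) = (n - 5)*(n - 3)^2*(n - 2)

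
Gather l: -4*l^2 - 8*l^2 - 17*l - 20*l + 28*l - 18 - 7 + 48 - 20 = -12*l^2 - 9*l + 3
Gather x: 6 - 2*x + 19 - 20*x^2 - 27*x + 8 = -20*x^2 - 29*x + 33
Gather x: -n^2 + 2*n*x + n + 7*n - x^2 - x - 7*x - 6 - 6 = -n^2 + 8*n - x^2 + x*(2*n - 8) - 12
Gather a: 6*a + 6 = 6*a + 6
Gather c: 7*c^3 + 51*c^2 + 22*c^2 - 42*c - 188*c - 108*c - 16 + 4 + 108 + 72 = 7*c^3 + 73*c^2 - 338*c + 168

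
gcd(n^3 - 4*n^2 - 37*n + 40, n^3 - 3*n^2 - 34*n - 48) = n - 8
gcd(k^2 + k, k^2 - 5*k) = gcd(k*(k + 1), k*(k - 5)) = k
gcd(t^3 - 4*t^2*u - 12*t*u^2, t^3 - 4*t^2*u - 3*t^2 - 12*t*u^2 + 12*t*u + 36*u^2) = t^2 - 4*t*u - 12*u^2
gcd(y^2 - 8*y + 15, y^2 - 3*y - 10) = y - 5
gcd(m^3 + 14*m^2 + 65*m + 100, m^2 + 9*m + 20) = m^2 + 9*m + 20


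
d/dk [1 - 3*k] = -3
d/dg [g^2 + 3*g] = 2*g + 3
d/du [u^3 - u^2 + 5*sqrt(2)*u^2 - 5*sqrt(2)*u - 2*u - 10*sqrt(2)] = 3*u^2 - 2*u + 10*sqrt(2)*u - 5*sqrt(2) - 2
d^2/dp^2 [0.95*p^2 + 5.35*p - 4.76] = 1.90000000000000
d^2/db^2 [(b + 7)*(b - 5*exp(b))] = -5*b*exp(b) - 45*exp(b) + 2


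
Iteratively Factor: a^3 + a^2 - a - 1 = (a + 1)*(a^2 - 1) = (a - 1)*(a + 1)*(a + 1)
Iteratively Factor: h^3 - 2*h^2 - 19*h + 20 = (h + 4)*(h^2 - 6*h + 5) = (h - 1)*(h + 4)*(h - 5)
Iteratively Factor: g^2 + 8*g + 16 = (g + 4)*(g + 4)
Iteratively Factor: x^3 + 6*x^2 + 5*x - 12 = (x + 3)*(x^2 + 3*x - 4) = (x + 3)*(x + 4)*(x - 1)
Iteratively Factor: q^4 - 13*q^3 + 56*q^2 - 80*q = (q - 5)*(q^3 - 8*q^2 + 16*q) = (q - 5)*(q - 4)*(q^2 - 4*q) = (q - 5)*(q - 4)^2*(q)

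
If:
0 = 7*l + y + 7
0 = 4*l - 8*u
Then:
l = -y/7 - 1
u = -y/14 - 1/2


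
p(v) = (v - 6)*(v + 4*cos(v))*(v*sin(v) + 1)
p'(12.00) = 698.37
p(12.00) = -501.75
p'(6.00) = -6.66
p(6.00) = 0.00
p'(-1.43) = -98.82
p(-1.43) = 15.59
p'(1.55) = 30.69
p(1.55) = -18.53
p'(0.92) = 2.01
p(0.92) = -29.42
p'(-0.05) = -0.94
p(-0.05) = -23.93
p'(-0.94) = -35.73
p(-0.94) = -17.33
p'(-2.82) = 87.37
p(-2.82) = 110.35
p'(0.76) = -4.18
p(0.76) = -29.21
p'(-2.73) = 56.49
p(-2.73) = 116.82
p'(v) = (1 - 4*sin(v))*(v - 6)*(v*sin(v) + 1) + (v - 6)*(v + 4*cos(v))*(v*cos(v) + sin(v)) + (v + 4*cos(v))*(v*sin(v) + 1)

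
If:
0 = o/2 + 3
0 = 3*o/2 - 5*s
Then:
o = -6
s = -9/5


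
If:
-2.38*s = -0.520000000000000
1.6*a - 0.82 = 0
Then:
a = 0.51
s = 0.22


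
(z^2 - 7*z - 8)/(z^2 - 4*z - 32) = (z + 1)/(z + 4)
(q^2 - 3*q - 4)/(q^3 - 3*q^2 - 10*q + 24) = (q + 1)/(q^2 + q - 6)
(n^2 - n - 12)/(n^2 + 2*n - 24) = (n + 3)/(n + 6)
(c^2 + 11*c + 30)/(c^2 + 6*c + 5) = (c + 6)/(c + 1)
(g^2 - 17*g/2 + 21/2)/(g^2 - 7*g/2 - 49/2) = (2*g - 3)/(2*g + 7)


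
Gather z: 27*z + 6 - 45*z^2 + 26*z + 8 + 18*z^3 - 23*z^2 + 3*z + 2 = 18*z^3 - 68*z^2 + 56*z + 16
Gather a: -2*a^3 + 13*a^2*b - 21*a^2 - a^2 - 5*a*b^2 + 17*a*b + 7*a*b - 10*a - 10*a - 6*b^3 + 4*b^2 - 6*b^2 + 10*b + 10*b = -2*a^3 + a^2*(13*b - 22) + a*(-5*b^2 + 24*b - 20) - 6*b^3 - 2*b^2 + 20*b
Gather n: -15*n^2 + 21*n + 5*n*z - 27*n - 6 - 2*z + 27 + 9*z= -15*n^2 + n*(5*z - 6) + 7*z + 21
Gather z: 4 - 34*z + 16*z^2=16*z^2 - 34*z + 4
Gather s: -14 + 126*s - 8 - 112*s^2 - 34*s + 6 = -112*s^2 + 92*s - 16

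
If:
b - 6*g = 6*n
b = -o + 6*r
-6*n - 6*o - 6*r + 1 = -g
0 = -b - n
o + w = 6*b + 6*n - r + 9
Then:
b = 318/43 - 36*w/43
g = 371/43 - 42*w/43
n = 36*w/43 - 318/43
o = 2004/301 - 222*w/301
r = 705/301 - 79*w/301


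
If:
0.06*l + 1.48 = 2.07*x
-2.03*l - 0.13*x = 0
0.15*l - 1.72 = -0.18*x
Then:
No Solution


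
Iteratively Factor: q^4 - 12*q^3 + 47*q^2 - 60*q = (q - 5)*(q^3 - 7*q^2 + 12*q) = q*(q - 5)*(q^2 - 7*q + 12) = q*(q - 5)*(q - 4)*(q - 3)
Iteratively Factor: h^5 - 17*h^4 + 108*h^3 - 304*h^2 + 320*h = (h)*(h^4 - 17*h^3 + 108*h^2 - 304*h + 320) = h*(h - 4)*(h^3 - 13*h^2 + 56*h - 80) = h*(h - 4)^2*(h^2 - 9*h + 20) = h*(h - 5)*(h - 4)^2*(h - 4)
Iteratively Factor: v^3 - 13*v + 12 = (v + 4)*(v^2 - 4*v + 3) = (v - 1)*(v + 4)*(v - 3)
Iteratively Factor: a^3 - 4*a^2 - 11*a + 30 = (a - 2)*(a^2 - 2*a - 15) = (a - 2)*(a + 3)*(a - 5)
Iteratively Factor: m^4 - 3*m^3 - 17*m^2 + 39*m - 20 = (m - 1)*(m^3 - 2*m^2 - 19*m + 20) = (m - 5)*(m - 1)*(m^2 + 3*m - 4) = (m - 5)*(m - 1)^2*(m + 4)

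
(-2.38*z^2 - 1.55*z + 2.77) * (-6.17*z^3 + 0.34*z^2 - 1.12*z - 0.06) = 14.6846*z^5 + 8.7543*z^4 - 14.9523*z^3 + 2.8206*z^2 - 3.0094*z - 0.1662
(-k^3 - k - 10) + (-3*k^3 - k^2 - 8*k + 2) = -4*k^3 - k^2 - 9*k - 8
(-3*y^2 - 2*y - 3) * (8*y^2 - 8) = -24*y^4 - 16*y^3 + 16*y + 24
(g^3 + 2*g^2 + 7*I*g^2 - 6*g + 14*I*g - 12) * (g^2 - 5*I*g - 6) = g^5 + 2*g^4 + 2*I*g^4 + 23*g^3 + 4*I*g^3 + 46*g^2 - 12*I*g^2 + 36*g - 24*I*g + 72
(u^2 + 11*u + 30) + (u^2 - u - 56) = 2*u^2 + 10*u - 26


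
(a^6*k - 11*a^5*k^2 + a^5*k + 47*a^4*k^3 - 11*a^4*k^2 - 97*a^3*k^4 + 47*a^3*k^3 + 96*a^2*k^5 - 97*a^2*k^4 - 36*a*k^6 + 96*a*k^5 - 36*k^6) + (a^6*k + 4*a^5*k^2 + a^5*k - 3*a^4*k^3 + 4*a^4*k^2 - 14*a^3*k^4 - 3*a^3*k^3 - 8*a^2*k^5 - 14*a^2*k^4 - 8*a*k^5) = 2*a^6*k - 7*a^5*k^2 + 2*a^5*k + 44*a^4*k^3 - 7*a^4*k^2 - 111*a^3*k^4 + 44*a^3*k^3 + 88*a^2*k^5 - 111*a^2*k^4 - 36*a*k^6 + 88*a*k^5 - 36*k^6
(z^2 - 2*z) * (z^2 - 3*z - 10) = z^4 - 5*z^3 - 4*z^2 + 20*z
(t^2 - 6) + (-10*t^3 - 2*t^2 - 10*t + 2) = -10*t^3 - t^2 - 10*t - 4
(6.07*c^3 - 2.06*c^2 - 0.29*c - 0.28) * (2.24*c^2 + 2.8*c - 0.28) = 13.5968*c^5 + 12.3816*c^4 - 8.1172*c^3 - 0.8624*c^2 - 0.7028*c + 0.0784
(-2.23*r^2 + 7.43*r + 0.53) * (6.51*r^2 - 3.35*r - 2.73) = -14.5173*r^4 + 55.8398*r^3 - 15.3523*r^2 - 22.0594*r - 1.4469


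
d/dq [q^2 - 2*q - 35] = 2*q - 2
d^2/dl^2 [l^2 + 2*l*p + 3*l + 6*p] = 2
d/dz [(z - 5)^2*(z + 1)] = 3*(z - 5)*(z - 1)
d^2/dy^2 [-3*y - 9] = 0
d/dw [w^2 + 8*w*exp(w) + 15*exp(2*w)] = 8*w*exp(w) + 2*w + 30*exp(2*w) + 8*exp(w)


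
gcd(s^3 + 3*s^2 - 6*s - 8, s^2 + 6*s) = 1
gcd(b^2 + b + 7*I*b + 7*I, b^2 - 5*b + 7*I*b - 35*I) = b + 7*I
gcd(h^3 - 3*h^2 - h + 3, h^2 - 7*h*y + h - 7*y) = h + 1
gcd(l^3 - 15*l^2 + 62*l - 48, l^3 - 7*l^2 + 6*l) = l^2 - 7*l + 6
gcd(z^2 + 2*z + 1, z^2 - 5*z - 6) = z + 1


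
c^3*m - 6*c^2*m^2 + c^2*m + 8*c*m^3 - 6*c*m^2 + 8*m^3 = (c - 4*m)*(c - 2*m)*(c*m + m)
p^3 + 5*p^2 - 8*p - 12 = (p - 2)*(p + 1)*(p + 6)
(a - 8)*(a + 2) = a^2 - 6*a - 16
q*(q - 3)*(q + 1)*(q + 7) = q^4 + 5*q^3 - 17*q^2 - 21*q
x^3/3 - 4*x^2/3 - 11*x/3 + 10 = (x/3 + 1)*(x - 5)*(x - 2)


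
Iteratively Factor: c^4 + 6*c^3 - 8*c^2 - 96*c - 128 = (c - 4)*(c^3 + 10*c^2 + 32*c + 32) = (c - 4)*(c + 4)*(c^2 + 6*c + 8) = (c - 4)*(c + 2)*(c + 4)*(c + 4)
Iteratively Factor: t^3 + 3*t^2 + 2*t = (t + 1)*(t^2 + 2*t) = t*(t + 1)*(t + 2)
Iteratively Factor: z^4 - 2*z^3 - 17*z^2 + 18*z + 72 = (z + 3)*(z^3 - 5*z^2 - 2*z + 24) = (z + 2)*(z + 3)*(z^2 - 7*z + 12) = (z - 4)*(z + 2)*(z + 3)*(z - 3)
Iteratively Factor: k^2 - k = (k)*(k - 1)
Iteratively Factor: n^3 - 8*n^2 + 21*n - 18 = (n - 2)*(n^2 - 6*n + 9) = (n - 3)*(n - 2)*(n - 3)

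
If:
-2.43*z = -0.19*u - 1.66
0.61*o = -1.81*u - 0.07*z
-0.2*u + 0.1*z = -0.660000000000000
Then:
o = -11.36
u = 3.79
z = 0.98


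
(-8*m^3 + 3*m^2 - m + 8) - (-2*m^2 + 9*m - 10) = -8*m^3 + 5*m^2 - 10*m + 18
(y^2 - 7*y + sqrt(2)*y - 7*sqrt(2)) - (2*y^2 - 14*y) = -y^2 + sqrt(2)*y + 7*y - 7*sqrt(2)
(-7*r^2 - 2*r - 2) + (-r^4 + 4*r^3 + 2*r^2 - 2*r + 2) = -r^4 + 4*r^3 - 5*r^2 - 4*r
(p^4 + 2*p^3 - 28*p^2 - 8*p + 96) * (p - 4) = p^5 - 2*p^4 - 36*p^3 + 104*p^2 + 128*p - 384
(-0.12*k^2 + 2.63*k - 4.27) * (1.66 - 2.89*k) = 0.3468*k^3 - 7.7999*k^2 + 16.7061*k - 7.0882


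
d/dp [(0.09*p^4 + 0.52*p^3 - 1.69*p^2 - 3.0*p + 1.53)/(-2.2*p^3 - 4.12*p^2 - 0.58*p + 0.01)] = (-0.198*p^6 - 0.7416*p^5 - 6.017*p^4 - 13.7996*p^3 - 1.2662*p^2 + 12.5734*p + 0.8574)/(4.84*p^6 + 18.128*p^5 + 19.5264*p^4 + 4.7352*p^3 + 0.254*p^2 - 0.0116*p + 0.0001)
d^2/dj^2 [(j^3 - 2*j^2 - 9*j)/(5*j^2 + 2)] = 2*(-235*j^3 + 60*j^2 + 282*j - 8)/(125*j^6 + 150*j^4 + 60*j^2 + 8)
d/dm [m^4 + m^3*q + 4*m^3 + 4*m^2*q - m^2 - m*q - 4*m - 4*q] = 4*m^3 + 3*m^2*q + 12*m^2 + 8*m*q - 2*m - q - 4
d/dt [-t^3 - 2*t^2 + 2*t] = -3*t^2 - 4*t + 2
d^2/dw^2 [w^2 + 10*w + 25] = 2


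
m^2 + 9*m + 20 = (m + 4)*(m + 5)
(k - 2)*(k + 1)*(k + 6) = k^3 + 5*k^2 - 8*k - 12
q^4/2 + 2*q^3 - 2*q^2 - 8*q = q*(q/2 + 1)*(q - 2)*(q + 4)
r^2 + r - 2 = (r - 1)*(r + 2)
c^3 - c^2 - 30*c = c*(c - 6)*(c + 5)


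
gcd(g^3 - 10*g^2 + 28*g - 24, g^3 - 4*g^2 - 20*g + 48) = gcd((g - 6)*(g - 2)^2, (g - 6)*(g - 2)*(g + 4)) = g^2 - 8*g + 12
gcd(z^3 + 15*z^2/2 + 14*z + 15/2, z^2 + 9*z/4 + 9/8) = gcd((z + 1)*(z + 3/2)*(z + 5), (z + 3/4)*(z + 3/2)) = z + 3/2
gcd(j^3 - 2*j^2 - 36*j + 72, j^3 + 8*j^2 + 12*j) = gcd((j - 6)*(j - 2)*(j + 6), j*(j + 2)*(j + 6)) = j + 6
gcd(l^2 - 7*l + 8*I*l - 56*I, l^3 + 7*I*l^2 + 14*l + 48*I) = l + 8*I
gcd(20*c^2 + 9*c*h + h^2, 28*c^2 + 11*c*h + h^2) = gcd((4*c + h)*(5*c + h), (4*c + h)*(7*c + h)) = 4*c + h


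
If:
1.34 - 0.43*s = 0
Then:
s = 3.12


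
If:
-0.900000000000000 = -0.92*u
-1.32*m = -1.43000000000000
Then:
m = 1.08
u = 0.98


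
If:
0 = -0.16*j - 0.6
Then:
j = -3.75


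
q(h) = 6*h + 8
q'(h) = 6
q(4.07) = 32.42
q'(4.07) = 6.00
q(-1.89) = -3.34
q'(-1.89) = 6.00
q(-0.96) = 2.24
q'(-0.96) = 6.00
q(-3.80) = -14.80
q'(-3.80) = 6.00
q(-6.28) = -29.68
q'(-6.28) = 6.00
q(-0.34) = 5.96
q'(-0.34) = 6.00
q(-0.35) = 5.90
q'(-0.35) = 6.00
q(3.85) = 31.10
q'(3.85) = 6.00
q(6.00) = 44.00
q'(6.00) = 6.00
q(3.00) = 26.00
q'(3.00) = 6.00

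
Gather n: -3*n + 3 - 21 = -3*n - 18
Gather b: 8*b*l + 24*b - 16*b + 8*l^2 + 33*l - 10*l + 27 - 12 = b*(8*l + 8) + 8*l^2 + 23*l + 15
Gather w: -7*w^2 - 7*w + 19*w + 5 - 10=-7*w^2 + 12*w - 5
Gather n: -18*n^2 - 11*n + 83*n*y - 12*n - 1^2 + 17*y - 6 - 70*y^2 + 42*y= -18*n^2 + n*(83*y - 23) - 70*y^2 + 59*y - 7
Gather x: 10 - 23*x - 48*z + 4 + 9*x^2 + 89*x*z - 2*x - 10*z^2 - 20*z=9*x^2 + x*(89*z - 25) - 10*z^2 - 68*z + 14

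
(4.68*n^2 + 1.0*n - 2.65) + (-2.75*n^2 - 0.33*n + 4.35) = 1.93*n^2 + 0.67*n + 1.7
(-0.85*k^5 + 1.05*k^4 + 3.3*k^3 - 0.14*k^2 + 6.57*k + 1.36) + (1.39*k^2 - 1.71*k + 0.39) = -0.85*k^5 + 1.05*k^4 + 3.3*k^3 + 1.25*k^2 + 4.86*k + 1.75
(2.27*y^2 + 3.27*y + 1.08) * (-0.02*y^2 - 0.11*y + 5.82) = -0.0454*y^4 - 0.3151*y^3 + 12.8301*y^2 + 18.9126*y + 6.2856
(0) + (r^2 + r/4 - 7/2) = r^2 + r/4 - 7/2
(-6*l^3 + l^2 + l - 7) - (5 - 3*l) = -6*l^3 + l^2 + 4*l - 12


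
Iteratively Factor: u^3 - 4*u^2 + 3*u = (u)*(u^2 - 4*u + 3) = u*(u - 1)*(u - 3)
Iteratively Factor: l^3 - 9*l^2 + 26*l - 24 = (l - 3)*(l^2 - 6*l + 8) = (l - 4)*(l - 3)*(l - 2)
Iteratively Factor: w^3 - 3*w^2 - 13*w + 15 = (w + 3)*(w^2 - 6*w + 5) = (w - 1)*(w + 3)*(w - 5)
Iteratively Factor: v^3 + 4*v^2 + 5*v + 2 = (v + 1)*(v^2 + 3*v + 2) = (v + 1)*(v + 2)*(v + 1)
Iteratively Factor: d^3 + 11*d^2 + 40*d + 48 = (d + 4)*(d^2 + 7*d + 12) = (d + 3)*(d + 4)*(d + 4)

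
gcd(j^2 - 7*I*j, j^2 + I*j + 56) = j - 7*I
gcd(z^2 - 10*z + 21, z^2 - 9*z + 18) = z - 3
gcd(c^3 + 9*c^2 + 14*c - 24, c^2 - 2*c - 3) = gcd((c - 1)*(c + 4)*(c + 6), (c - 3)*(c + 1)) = 1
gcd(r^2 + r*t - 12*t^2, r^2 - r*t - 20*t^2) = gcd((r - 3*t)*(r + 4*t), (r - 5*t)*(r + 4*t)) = r + 4*t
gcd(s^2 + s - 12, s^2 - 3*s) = s - 3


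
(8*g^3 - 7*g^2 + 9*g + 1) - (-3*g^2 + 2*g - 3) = 8*g^3 - 4*g^2 + 7*g + 4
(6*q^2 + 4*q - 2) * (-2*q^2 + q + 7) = -12*q^4 - 2*q^3 + 50*q^2 + 26*q - 14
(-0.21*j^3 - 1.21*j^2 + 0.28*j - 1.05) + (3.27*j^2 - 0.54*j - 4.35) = -0.21*j^3 + 2.06*j^2 - 0.26*j - 5.4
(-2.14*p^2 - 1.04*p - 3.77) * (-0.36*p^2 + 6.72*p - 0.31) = 0.7704*p^4 - 14.0064*p^3 - 4.9682*p^2 - 25.012*p + 1.1687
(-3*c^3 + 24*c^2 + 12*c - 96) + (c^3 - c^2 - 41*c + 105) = -2*c^3 + 23*c^2 - 29*c + 9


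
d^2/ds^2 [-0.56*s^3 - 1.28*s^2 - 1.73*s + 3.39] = -3.36*s - 2.56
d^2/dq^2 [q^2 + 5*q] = 2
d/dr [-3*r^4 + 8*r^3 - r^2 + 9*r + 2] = -12*r^3 + 24*r^2 - 2*r + 9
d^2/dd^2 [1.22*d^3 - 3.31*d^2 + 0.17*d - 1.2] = 7.32*d - 6.62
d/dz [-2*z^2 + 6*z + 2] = 6 - 4*z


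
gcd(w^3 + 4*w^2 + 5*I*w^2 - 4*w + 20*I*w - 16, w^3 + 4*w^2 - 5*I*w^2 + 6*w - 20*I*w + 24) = w^2 + w*(4 + I) + 4*I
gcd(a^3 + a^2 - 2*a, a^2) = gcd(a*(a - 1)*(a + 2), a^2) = a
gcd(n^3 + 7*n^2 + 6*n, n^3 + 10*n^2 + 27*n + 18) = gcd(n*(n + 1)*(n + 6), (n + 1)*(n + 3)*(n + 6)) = n^2 + 7*n + 6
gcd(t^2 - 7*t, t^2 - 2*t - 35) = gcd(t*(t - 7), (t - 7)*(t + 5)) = t - 7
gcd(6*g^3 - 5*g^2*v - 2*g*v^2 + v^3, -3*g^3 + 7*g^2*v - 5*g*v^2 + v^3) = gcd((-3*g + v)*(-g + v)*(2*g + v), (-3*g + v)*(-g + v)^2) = 3*g^2 - 4*g*v + v^2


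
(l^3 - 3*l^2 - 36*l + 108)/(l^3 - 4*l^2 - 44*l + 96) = (l^2 - 9*l + 18)/(l^2 - 10*l + 16)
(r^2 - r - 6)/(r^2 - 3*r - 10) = (r - 3)/(r - 5)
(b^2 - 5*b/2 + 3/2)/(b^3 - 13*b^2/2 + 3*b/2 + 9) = (b - 1)/(b^2 - 5*b - 6)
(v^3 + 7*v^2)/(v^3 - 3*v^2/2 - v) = 2*v*(v + 7)/(2*v^2 - 3*v - 2)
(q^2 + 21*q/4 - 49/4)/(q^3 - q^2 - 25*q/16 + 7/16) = 4*(q + 7)/(4*q^2 + 3*q - 1)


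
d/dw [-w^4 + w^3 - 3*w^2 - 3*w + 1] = -4*w^3 + 3*w^2 - 6*w - 3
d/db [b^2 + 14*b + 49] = 2*b + 14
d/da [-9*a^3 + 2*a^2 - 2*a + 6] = -27*a^2 + 4*a - 2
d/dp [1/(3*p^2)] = -2/(3*p^3)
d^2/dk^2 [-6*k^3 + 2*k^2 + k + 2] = 4 - 36*k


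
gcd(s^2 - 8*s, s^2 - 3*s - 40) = s - 8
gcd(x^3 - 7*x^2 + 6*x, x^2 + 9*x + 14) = 1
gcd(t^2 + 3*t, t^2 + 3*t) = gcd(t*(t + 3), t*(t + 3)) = t^2 + 3*t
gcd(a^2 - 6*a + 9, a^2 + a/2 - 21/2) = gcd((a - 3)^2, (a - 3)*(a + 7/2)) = a - 3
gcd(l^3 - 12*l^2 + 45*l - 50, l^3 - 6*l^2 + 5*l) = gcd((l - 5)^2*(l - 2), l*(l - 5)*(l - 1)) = l - 5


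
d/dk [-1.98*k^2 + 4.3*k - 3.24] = 4.3 - 3.96*k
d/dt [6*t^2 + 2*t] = 12*t + 2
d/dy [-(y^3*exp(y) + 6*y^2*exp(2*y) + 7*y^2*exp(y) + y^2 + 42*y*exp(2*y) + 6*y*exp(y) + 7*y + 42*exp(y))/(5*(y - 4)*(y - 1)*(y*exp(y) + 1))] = 2*(-3*y^3*exp(y) - 3*y^2*exp(y) + 6*y^2 + 135*y*exp(y) - 4*y - 201*exp(y) - 14)/(5*(y^4 - 10*y^3 + 33*y^2 - 40*y + 16))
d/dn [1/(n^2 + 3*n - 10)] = (-2*n - 3)/(n^2 + 3*n - 10)^2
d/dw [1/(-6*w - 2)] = 3/(2*(3*w + 1)^2)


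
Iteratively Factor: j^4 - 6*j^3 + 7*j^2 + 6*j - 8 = (j - 2)*(j^3 - 4*j^2 - j + 4) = (j - 2)*(j - 1)*(j^2 - 3*j - 4) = (j - 2)*(j - 1)*(j + 1)*(j - 4)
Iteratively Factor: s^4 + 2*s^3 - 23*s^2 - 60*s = (s + 3)*(s^3 - s^2 - 20*s) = s*(s + 3)*(s^2 - s - 20) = s*(s + 3)*(s + 4)*(s - 5)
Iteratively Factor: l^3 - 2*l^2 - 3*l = (l + 1)*(l^2 - 3*l) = (l - 3)*(l + 1)*(l)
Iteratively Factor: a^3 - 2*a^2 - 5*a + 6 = (a - 1)*(a^2 - a - 6) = (a - 1)*(a + 2)*(a - 3)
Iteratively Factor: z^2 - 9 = (z - 3)*(z + 3)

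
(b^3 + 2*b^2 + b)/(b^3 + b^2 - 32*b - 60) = b*(b^2 + 2*b + 1)/(b^3 + b^2 - 32*b - 60)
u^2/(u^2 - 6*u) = u/(u - 6)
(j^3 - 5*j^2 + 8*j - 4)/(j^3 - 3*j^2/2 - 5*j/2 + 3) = 2*(j - 2)/(2*j + 3)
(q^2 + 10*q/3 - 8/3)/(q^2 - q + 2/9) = 3*(q + 4)/(3*q - 1)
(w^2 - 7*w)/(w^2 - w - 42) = w/(w + 6)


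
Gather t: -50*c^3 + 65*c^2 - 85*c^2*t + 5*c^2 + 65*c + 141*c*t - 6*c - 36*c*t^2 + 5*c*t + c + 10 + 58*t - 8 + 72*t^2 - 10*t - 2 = -50*c^3 + 70*c^2 + 60*c + t^2*(72 - 36*c) + t*(-85*c^2 + 146*c + 48)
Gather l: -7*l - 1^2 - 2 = -7*l - 3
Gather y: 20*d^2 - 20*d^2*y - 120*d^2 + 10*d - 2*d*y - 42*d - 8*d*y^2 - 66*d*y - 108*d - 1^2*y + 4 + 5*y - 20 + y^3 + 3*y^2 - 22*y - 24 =-100*d^2 - 140*d + y^3 + y^2*(3 - 8*d) + y*(-20*d^2 - 68*d - 18) - 40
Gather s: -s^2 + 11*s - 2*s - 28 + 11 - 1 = -s^2 + 9*s - 18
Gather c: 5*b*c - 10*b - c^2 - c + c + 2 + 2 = 5*b*c - 10*b - c^2 + 4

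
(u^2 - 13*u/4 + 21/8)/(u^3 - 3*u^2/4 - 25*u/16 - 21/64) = 8*(2*u - 3)/(16*u^2 + 16*u + 3)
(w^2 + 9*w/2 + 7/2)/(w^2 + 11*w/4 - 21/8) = 4*(w + 1)/(4*w - 3)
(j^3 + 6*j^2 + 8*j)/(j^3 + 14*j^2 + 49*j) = (j^2 + 6*j + 8)/(j^2 + 14*j + 49)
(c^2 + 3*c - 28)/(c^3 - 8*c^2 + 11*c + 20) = (c + 7)/(c^2 - 4*c - 5)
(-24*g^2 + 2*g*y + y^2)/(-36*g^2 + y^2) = (-4*g + y)/(-6*g + y)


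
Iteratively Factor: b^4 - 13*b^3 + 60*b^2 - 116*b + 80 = (b - 5)*(b^3 - 8*b^2 + 20*b - 16) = (b - 5)*(b - 2)*(b^2 - 6*b + 8) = (b - 5)*(b - 2)^2*(b - 4)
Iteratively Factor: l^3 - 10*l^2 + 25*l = (l - 5)*(l^2 - 5*l) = l*(l - 5)*(l - 5)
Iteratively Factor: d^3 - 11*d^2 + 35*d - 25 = (d - 1)*(d^2 - 10*d + 25) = (d - 5)*(d - 1)*(d - 5)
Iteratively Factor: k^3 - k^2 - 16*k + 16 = (k + 4)*(k^2 - 5*k + 4) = (k - 4)*(k + 4)*(k - 1)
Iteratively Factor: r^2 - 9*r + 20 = (r - 5)*(r - 4)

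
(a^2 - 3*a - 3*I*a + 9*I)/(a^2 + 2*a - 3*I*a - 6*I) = (a - 3)/(a + 2)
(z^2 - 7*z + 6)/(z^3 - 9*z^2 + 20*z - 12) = 1/(z - 2)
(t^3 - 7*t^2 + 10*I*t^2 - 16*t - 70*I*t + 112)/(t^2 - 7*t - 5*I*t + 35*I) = (t^2 + 10*I*t - 16)/(t - 5*I)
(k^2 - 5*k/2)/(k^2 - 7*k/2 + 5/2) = k/(k - 1)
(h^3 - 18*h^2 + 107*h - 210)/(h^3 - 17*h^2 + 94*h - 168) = (h - 5)/(h - 4)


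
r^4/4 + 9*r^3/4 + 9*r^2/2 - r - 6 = (r/4 + 1/2)*(r - 1)*(r + 2)*(r + 6)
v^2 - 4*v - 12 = (v - 6)*(v + 2)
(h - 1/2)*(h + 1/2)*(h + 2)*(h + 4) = h^4 + 6*h^3 + 31*h^2/4 - 3*h/2 - 2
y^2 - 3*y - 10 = (y - 5)*(y + 2)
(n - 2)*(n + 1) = n^2 - n - 2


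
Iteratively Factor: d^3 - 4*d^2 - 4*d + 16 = (d - 4)*(d^2 - 4) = (d - 4)*(d + 2)*(d - 2)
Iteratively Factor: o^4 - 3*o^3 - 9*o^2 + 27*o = (o - 3)*(o^3 - 9*o) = o*(o - 3)*(o^2 - 9) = o*(o - 3)*(o + 3)*(o - 3)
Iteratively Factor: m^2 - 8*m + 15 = (m - 3)*(m - 5)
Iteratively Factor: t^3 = (t)*(t^2) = t^2*(t)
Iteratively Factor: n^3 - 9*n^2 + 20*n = (n - 5)*(n^2 - 4*n) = n*(n - 5)*(n - 4)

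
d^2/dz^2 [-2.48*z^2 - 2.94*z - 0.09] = -4.96000000000000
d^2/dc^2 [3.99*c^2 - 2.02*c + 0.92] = 7.98000000000000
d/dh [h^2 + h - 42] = 2*h + 1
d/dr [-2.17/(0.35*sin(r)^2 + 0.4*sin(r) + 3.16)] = (1.519*sin(r) + 0.868)*cos(r)/(0.35*sin(r)^2 + 0.4*sin(r) + 3.16)^2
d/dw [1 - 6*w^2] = -12*w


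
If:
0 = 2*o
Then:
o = 0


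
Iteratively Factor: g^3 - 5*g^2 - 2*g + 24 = (g - 3)*(g^2 - 2*g - 8) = (g - 3)*(g + 2)*(g - 4)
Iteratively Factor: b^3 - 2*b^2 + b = (b - 1)*(b^2 - b) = b*(b - 1)*(b - 1)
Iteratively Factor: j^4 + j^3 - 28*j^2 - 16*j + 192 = (j - 3)*(j^3 + 4*j^2 - 16*j - 64) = (j - 3)*(j + 4)*(j^2 - 16) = (j - 4)*(j - 3)*(j + 4)*(j + 4)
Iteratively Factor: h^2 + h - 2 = (h + 2)*(h - 1)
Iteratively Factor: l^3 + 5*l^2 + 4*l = (l)*(l^2 + 5*l + 4) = l*(l + 4)*(l + 1)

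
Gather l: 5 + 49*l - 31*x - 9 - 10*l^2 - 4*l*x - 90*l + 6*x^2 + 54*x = -10*l^2 + l*(-4*x - 41) + 6*x^2 + 23*x - 4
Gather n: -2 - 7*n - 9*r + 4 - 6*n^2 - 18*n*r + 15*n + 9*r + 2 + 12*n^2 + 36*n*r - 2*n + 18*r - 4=6*n^2 + n*(18*r + 6) + 18*r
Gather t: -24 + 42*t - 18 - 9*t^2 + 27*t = -9*t^2 + 69*t - 42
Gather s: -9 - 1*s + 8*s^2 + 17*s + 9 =8*s^2 + 16*s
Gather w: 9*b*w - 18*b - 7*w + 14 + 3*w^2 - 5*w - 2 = -18*b + 3*w^2 + w*(9*b - 12) + 12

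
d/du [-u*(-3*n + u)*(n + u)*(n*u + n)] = n*(6*n^2*u + 3*n^2 + 6*n*u^2 + 4*n*u - 4*u^3 - 3*u^2)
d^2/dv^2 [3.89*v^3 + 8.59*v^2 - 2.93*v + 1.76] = 23.34*v + 17.18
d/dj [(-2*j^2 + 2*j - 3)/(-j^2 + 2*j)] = 2*(-j^2 - 3*j + 3)/(j^2*(j^2 - 4*j + 4))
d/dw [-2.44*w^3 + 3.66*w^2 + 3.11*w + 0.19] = -7.32*w^2 + 7.32*w + 3.11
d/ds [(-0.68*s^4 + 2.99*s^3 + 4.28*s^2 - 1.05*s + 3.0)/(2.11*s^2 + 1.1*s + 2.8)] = (-2.8696*s^5 + 4.0649*s^4 - 1.038*s^3 + 32.0395*s^2 + 11.308*s - 6.24)/(4.4521*s^4 + 4.642*s^3 + 13.026*s^2 + 6.16*s + 7.84)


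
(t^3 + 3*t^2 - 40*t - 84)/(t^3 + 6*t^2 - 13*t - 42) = (t - 6)/(t - 3)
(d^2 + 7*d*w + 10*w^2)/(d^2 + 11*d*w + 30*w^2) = (d + 2*w)/(d + 6*w)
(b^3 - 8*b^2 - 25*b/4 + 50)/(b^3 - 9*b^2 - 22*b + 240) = (b^2 - 25/4)/(b^2 - b - 30)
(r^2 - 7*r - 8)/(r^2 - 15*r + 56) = (r + 1)/(r - 7)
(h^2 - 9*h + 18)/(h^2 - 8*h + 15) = (h - 6)/(h - 5)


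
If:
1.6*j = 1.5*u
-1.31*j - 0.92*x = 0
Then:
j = -0.702290076335878*x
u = -0.74910941475827*x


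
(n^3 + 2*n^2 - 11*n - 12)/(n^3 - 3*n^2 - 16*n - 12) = (n^2 + n - 12)/(n^2 - 4*n - 12)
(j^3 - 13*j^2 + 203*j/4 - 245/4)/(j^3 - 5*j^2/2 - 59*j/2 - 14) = (4*j^2 - 24*j + 35)/(2*(2*j^2 + 9*j + 4))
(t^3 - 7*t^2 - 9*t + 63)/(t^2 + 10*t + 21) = (t^2 - 10*t + 21)/(t + 7)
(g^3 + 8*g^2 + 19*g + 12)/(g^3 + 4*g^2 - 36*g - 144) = (g^2 + 4*g + 3)/(g^2 - 36)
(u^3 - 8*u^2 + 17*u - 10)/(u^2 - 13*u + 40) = (u^2 - 3*u + 2)/(u - 8)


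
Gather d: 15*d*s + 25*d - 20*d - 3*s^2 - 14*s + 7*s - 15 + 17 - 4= d*(15*s + 5) - 3*s^2 - 7*s - 2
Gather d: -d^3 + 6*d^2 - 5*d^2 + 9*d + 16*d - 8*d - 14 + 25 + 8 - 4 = -d^3 + d^2 + 17*d + 15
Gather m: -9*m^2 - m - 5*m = -9*m^2 - 6*m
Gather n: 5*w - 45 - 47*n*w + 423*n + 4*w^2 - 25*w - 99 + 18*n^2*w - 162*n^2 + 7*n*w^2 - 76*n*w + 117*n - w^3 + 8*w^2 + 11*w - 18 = n^2*(18*w - 162) + n*(7*w^2 - 123*w + 540) - w^3 + 12*w^2 - 9*w - 162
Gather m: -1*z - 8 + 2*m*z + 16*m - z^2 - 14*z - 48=m*(2*z + 16) - z^2 - 15*z - 56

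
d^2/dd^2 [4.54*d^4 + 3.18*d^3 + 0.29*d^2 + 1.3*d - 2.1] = 54.48*d^2 + 19.08*d + 0.58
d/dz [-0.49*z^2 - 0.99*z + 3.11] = -0.98*z - 0.99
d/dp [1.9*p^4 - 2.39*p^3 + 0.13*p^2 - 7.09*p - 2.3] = 7.6*p^3 - 7.17*p^2 + 0.26*p - 7.09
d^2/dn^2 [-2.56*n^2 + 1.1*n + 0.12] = -5.12000000000000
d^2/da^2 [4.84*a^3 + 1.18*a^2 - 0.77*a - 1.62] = 29.04*a + 2.36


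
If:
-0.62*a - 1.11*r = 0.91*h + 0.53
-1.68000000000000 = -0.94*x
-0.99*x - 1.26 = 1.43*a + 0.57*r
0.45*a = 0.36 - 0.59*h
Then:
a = -1.68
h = 1.89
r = -1.09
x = 1.79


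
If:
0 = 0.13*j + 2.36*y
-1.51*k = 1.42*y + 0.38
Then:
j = -18.1538461538462*y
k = -0.940397350993378*y - 0.251655629139073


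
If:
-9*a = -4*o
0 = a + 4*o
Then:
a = 0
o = 0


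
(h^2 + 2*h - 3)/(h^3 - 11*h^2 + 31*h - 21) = (h + 3)/(h^2 - 10*h + 21)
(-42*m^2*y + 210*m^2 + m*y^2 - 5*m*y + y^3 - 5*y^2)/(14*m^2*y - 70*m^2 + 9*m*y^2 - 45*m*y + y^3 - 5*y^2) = (-6*m + y)/(2*m + y)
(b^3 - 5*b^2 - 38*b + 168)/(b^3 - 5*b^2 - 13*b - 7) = (b^2 + 2*b - 24)/(b^2 + 2*b + 1)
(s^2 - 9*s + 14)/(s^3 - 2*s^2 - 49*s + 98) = 1/(s + 7)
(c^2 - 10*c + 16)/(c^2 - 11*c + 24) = (c - 2)/(c - 3)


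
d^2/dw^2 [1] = 0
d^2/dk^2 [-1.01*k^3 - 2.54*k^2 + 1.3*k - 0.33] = -6.06*k - 5.08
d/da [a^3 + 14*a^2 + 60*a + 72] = 3*a^2 + 28*a + 60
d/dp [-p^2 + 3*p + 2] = 3 - 2*p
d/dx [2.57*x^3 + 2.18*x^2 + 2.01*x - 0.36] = 7.71*x^2 + 4.36*x + 2.01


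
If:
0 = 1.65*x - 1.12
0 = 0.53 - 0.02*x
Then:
No Solution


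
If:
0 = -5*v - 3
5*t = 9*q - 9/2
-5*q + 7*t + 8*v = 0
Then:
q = 111/76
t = 657/380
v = -3/5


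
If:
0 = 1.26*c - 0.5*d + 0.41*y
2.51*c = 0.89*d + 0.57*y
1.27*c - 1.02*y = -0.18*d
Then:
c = 0.00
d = 0.00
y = 0.00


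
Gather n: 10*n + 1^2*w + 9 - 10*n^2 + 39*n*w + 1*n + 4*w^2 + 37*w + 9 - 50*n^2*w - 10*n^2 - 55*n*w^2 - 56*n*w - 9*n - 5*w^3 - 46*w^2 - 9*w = n^2*(-50*w - 20) + n*(-55*w^2 - 17*w + 2) - 5*w^3 - 42*w^2 + 29*w + 18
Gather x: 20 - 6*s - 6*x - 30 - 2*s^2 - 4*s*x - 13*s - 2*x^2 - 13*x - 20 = -2*s^2 - 19*s - 2*x^2 + x*(-4*s - 19) - 30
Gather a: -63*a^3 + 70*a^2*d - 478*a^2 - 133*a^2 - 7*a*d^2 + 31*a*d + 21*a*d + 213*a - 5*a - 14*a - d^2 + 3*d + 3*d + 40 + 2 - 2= -63*a^3 + a^2*(70*d - 611) + a*(-7*d^2 + 52*d + 194) - d^2 + 6*d + 40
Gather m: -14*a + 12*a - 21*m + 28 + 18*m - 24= -2*a - 3*m + 4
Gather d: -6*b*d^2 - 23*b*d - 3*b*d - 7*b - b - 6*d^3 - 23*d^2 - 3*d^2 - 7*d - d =-8*b - 6*d^3 + d^2*(-6*b - 26) + d*(-26*b - 8)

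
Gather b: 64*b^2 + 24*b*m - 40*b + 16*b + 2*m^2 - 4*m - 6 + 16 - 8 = 64*b^2 + b*(24*m - 24) + 2*m^2 - 4*m + 2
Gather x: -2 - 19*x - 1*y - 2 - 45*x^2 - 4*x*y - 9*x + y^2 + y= -45*x^2 + x*(-4*y - 28) + y^2 - 4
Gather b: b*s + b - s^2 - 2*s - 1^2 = b*(s + 1) - s^2 - 2*s - 1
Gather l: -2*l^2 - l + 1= -2*l^2 - l + 1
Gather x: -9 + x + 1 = x - 8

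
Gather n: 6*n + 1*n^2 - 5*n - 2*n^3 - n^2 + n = -2*n^3 + 2*n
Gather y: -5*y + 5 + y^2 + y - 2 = y^2 - 4*y + 3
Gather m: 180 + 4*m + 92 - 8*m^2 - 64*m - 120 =-8*m^2 - 60*m + 152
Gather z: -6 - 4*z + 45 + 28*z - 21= 24*z + 18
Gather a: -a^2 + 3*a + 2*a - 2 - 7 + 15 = -a^2 + 5*a + 6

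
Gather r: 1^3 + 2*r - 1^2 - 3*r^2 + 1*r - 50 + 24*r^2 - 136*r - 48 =21*r^2 - 133*r - 98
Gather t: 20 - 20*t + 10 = 30 - 20*t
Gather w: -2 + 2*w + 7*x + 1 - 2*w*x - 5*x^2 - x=w*(2 - 2*x) - 5*x^2 + 6*x - 1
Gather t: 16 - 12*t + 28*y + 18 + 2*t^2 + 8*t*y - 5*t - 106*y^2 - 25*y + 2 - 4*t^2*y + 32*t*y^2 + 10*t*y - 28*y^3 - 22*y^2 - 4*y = t^2*(2 - 4*y) + t*(32*y^2 + 18*y - 17) - 28*y^3 - 128*y^2 - y + 36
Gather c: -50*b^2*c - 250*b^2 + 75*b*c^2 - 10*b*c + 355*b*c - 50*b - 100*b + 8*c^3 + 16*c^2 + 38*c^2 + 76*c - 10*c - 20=-250*b^2 - 150*b + 8*c^3 + c^2*(75*b + 54) + c*(-50*b^2 + 345*b + 66) - 20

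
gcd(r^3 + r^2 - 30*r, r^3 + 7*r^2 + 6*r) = r^2 + 6*r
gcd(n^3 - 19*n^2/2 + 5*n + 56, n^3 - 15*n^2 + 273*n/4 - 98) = n^2 - 23*n/2 + 28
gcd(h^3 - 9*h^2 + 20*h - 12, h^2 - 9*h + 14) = h - 2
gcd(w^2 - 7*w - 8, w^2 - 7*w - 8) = w^2 - 7*w - 8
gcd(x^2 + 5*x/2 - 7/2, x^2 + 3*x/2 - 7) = x + 7/2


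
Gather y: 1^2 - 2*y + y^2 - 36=y^2 - 2*y - 35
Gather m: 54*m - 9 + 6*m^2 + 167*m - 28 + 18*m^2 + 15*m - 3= 24*m^2 + 236*m - 40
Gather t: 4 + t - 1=t + 3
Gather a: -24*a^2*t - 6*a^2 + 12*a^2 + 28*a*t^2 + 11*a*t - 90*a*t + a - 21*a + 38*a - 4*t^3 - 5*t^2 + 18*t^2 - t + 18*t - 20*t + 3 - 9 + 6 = a^2*(6 - 24*t) + a*(28*t^2 - 79*t + 18) - 4*t^3 + 13*t^2 - 3*t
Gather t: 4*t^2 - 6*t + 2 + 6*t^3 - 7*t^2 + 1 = 6*t^3 - 3*t^2 - 6*t + 3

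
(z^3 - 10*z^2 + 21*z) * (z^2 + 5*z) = z^5 - 5*z^4 - 29*z^3 + 105*z^2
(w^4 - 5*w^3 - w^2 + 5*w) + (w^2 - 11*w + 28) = w^4 - 5*w^3 - 6*w + 28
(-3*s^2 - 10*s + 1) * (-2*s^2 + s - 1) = 6*s^4 + 17*s^3 - 9*s^2 + 11*s - 1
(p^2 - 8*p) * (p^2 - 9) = p^4 - 8*p^3 - 9*p^2 + 72*p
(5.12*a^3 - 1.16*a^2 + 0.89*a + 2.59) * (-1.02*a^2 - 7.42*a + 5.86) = -5.2224*a^5 - 36.8072*a^4 + 37.7026*a^3 - 16.0432*a^2 - 14.0024*a + 15.1774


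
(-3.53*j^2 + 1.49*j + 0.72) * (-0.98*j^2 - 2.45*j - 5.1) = 3.4594*j^4 + 7.1883*j^3 + 13.6469*j^2 - 9.363*j - 3.672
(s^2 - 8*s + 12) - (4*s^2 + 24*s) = -3*s^2 - 32*s + 12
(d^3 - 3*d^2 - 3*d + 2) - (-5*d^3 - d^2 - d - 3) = 6*d^3 - 2*d^2 - 2*d + 5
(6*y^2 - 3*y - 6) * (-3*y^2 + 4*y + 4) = -18*y^4 + 33*y^3 + 30*y^2 - 36*y - 24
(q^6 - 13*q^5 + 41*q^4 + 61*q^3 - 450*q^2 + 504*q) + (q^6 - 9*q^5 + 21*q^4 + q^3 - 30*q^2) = 2*q^6 - 22*q^5 + 62*q^4 + 62*q^3 - 480*q^2 + 504*q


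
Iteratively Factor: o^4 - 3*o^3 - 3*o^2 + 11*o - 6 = (o + 2)*(o^3 - 5*o^2 + 7*o - 3) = (o - 3)*(o + 2)*(o^2 - 2*o + 1) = (o - 3)*(o - 1)*(o + 2)*(o - 1)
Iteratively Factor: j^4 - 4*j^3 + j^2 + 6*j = (j + 1)*(j^3 - 5*j^2 + 6*j) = j*(j + 1)*(j^2 - 5*j + 6) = j*(j - 2)*(j + 1)*(j - 3)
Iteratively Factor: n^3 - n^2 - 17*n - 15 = (n + 3)*(n^2 - 4*n - 5) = (n + 1)*(n + 3)*(n - 5)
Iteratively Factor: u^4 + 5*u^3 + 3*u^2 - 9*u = (u - 1)*(u^3 + 6*u^2 + 9*u) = (u - 1)*(u + 3)*(u^2 + 3*u) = (u - 1)*(u + 3)^2*(u)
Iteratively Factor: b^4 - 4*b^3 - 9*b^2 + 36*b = (b - 3)*(b^3 - b^2 - 12*b) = (b - 3)*(b + 3)*(b^2 - 4*b) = b*(b - 3)*(b + 3)*(b - 4)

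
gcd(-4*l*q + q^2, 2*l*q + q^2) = q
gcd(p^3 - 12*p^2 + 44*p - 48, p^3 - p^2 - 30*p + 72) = p - 4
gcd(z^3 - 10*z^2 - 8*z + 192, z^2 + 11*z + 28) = z + 4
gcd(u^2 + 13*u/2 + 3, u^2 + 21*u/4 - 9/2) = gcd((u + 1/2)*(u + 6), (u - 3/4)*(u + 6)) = u + 6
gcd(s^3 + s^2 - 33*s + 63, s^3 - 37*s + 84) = s^2 + 4*s - 21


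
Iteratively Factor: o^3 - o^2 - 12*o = (o + 3)*(o^2 - 4*o) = (o - 4)*(o + 3)*(o)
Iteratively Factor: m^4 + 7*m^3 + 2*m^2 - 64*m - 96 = (m + 4)*(m^3 + 3*m^2 - 10*m - 24) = (m - 3)*(m + 4)*(m^2 + 6*m + 8) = (m - 3)*(m + 4)^2*(m + 2)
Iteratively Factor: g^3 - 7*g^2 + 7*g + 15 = (g - 5)*(g^2 - 2*g - 3) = (g - 5)*(g + 1)*(g - 3)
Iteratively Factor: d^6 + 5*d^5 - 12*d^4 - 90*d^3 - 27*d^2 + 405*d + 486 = (d - 3)*(d^5 + 8*d^4 + 12*d^3 - 54*d^2 - 189*d - 162) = (d - 3)*(d + 3)*(d^4 + 5*d^3 - 3*d^2 - 45*d - 54) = (d - 3)*(d + 3)^2*(d^3 + 2*d^2 - 9*d - 18) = (d - 3)*(d + 3)^3*(d^2 - d - 6) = (d - 3)^2*(d + 3)^3*(d + 2)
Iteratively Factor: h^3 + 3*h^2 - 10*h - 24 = (h - 3)*(h^2 + 6*h + 8) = (h - 3)*(h + 2)*(h + 4)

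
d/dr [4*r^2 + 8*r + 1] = 8*r + 8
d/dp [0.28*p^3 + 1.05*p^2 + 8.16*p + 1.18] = 0.84*p^2 + 2.1*p + 8.16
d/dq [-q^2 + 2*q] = 2 - 2*q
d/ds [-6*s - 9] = -6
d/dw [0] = 0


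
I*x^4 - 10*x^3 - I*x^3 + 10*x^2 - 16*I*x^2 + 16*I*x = x*(x + 2*I)*(x + 8*I)*(I*x - I)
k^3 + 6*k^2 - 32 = (k - 2)*(k + 4)^2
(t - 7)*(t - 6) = t^2 - 13*t + 42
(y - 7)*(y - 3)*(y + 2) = y^3 - 8*y^2 + y + 42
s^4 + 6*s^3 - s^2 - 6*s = s*(s - 1)*(s + 1)*(s + 6)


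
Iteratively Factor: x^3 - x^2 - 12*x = (x - 4)*(x^2 + 3*x) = (x - 4)*(x + 3)*(x)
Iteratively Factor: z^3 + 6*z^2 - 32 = (z - 2)*(z^2 + 8*z + 16) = (z - 2)*(z + 4)*(z + 4)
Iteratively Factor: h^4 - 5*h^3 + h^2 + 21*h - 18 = (h - 3)*(h^3 - 2*h^2 - 5*h + 6) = (h - 3)^2*(h^2 + h - 2) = (h - 3)^2*(h + 2)*(h - 1)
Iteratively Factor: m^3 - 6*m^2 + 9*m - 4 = (m - 4)*(m^2 - 2*m + 1) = (m - 4)*(m - 1)*(m - 1)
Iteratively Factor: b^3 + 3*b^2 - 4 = (b - 1)*(b^2 + 4*b + 4) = (b - 1)*(b + 2)*(b + 2)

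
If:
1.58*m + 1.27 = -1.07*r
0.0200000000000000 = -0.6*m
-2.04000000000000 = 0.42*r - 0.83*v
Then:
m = -0.03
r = -1.14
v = 1.88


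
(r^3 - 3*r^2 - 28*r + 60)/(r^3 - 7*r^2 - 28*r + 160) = (r^2 - 8*r + 12)/(r^2 - 12*r + 32)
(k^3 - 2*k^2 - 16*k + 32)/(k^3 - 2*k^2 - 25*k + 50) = (k^2 - 16)/(k^2 - 25)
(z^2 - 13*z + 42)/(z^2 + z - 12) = (z^2 - 13*z + 42)/(z^2 + z - 12)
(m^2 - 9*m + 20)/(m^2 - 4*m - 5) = (m - 4)/(m + 1)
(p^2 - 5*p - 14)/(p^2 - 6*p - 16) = (p - 7)/(p - 8)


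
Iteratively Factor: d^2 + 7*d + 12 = (d + 4)*(d + 3)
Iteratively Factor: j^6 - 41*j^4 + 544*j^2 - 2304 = (j + 4)*(j^5 - 4*j^4 - 25*j^3 + 100*j^2 + 144*j - 576) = (j - 3)*(j + 4)*(j^4 - j^3 - 28*j^2 + 16*j + 192) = (j - 4)*(j - 3)*(j + 4)*(j^3 + 3*j^2 - 16*j - 48) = (j - 4)*(j - 3)*(j + 4)^2*(j^2 - j - 12) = (j - 4)^2*(j - 3)*(j + 4)^2*(j + 3)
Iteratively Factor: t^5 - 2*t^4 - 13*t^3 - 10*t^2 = (t - 5)*(t^4 + 3*t^3 + 2*t^2) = (t - 5)*(t + 1)*(t^3 + 2*t^2) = t*(t - 5)*(t + 1)*(t^2 + 2*t) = t^2*(t - 5)*(t + 1)*(t + 2)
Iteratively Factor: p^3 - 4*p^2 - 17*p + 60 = (p + 4)*(p^2 - 8*p + 15) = (p - 3)*(p + 4)*(p - 5)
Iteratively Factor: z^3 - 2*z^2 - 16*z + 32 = (z + 4)*(z^2 - 6*z + 8) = (z - 4)*(z + 4)*(z - 2)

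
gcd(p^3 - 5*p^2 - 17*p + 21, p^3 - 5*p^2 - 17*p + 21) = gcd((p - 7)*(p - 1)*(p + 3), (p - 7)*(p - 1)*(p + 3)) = p^3 - 5*p^2 - 17*p + 21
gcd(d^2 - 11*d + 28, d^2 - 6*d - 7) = d - 7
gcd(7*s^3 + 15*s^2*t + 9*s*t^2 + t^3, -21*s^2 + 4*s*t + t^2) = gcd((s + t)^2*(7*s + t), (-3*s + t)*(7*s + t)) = 7*s + t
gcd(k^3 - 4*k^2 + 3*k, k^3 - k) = k^2 - k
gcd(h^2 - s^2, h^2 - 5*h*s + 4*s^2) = -h + s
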